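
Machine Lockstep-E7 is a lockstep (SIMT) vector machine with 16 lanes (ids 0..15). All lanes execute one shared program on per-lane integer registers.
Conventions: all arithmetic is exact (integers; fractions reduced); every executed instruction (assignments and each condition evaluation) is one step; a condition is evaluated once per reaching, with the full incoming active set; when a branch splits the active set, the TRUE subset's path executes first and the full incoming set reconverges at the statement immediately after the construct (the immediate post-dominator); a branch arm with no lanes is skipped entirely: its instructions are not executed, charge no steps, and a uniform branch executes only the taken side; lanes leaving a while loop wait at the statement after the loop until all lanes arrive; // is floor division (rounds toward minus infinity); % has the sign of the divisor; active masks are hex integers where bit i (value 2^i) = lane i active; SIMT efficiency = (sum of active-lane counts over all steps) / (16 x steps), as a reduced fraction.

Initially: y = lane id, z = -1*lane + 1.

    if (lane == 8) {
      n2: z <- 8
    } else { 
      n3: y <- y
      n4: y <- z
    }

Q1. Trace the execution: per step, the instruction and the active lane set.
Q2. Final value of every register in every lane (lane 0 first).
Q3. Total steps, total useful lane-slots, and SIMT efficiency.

step 0: eval (lane == 8)             0xffff
step 1: z <- 8                       0x0100
step 2: y <- y                       0xfeff
step 3: y <- z                       0xfeff

Answer: 4 steps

y: 1,0,-1,-2,-3,-4,-5,-6,8,-8,-9,-10,-11,-12,-13,-14
z: 1,0,-1,-2,-3,-4,-5,-6,8,-8,-9,-10,-11,-12,-13,-14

steps = 4; useful = 47; efficiency = 47/64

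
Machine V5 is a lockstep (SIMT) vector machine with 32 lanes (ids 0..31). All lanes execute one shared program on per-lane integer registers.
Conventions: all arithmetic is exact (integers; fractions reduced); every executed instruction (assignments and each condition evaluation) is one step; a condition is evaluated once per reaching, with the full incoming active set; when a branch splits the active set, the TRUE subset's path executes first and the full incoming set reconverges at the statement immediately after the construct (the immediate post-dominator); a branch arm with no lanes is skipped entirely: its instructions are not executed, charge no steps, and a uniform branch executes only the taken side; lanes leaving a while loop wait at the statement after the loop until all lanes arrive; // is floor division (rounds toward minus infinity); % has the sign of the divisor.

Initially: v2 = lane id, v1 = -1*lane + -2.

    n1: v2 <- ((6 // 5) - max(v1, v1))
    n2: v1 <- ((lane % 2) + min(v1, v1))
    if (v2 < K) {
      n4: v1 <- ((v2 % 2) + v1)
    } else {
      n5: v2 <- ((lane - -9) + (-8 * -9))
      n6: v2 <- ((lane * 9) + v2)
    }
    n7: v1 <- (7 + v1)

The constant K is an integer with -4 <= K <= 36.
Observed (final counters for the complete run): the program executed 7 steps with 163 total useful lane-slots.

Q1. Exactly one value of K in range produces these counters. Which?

Answer: K = 32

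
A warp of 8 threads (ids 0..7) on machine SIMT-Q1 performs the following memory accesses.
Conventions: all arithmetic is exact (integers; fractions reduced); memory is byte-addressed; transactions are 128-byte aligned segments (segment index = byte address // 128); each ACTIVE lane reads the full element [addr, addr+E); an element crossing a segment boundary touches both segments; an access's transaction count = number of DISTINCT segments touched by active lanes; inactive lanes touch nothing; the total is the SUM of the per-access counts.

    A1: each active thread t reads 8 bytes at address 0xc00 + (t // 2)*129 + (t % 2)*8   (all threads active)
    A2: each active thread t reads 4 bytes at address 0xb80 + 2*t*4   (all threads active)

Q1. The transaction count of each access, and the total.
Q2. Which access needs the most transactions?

A1: 4 transactions
A2: 1 transaction

Answer: 4,1; total 5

Answer: A1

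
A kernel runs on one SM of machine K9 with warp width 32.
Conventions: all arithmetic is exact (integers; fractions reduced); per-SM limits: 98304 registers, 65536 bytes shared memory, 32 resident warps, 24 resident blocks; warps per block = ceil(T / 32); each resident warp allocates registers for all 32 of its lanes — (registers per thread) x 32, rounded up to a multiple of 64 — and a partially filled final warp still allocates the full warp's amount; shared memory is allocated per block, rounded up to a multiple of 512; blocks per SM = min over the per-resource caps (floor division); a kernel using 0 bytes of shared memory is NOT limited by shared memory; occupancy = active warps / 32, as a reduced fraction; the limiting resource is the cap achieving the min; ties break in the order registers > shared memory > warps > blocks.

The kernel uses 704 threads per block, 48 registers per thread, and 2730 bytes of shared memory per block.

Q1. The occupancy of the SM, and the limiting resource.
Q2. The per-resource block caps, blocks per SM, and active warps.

Answer: occupancy 11/16, limited by warps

registers: 2 blocks
shared memory: 21 blocks
warps: 1 block
blocks: 24 blocks

Answer: 1 block, 22 active warps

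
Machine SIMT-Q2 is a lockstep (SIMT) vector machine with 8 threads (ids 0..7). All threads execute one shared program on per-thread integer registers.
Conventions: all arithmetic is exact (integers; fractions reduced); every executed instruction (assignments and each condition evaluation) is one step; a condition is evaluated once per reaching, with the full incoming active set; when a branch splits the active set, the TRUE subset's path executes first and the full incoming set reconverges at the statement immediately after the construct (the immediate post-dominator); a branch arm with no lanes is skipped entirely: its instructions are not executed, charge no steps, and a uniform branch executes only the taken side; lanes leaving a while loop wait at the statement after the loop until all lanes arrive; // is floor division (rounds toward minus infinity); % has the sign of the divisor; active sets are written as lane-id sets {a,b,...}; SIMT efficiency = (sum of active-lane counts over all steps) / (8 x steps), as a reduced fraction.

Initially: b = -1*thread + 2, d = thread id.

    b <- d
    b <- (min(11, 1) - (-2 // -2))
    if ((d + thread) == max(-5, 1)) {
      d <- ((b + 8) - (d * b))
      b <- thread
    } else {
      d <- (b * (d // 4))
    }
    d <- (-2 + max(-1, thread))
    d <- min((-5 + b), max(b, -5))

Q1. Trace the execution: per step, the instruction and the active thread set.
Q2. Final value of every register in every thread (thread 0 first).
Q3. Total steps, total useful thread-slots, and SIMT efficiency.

step 0: b <- d                       {0,1,2,3,4,5,6,7}
step 1: b <- (min(11, 1) - (-2 // -2)) {0,1,2,3,4,5,6,7}
step 2: eval ((d + thread) == max(-5, 1)) {0,1,2,3,4,5,6,7}
step 3: d <- (b * (d // 4))          {0,1,2,3,4,5,6,7}
step 4: d <- (-2 + max(-1, thread))  {0,1,2,3,4,5,6,7}
step 5: d <- min((-5 + b), max(b, -5)) {0,1,2,3,4,5,6,7}

Answer: 6 steps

b: 0,0,0,0,0,0,0,0
d: -5,-5,-5,-5,-5,-5,-5,-5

steps = 6; useful = 48; efficiency = 48/48 = 1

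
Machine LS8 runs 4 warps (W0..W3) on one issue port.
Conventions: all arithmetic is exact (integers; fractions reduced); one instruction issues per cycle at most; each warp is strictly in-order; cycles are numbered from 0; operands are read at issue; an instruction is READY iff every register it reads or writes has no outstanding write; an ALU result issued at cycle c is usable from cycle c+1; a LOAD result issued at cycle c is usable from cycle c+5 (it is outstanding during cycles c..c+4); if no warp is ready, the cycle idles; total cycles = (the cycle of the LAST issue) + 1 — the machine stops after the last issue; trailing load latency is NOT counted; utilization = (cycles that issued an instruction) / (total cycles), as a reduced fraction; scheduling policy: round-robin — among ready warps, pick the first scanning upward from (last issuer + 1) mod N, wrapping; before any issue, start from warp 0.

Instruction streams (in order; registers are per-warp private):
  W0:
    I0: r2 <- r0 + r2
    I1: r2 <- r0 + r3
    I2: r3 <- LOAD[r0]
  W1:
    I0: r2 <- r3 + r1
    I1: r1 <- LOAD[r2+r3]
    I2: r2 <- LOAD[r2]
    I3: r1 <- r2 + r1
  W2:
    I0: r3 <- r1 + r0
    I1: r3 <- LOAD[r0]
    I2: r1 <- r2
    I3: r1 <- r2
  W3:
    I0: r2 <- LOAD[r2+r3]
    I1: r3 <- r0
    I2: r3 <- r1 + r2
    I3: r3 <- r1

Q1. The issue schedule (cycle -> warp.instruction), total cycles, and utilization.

cycle 0: W0.I0
cycle 1: W1.I0
cycle 2: W2.I0
cycle 3: W3.I0
cycle 4: W0.I1
cycle 5: W1.I1
cycle 6: W2.I1
cycle 7: W3.I1
cycle 8: W0.I2
cycle 9: W1.I2
cycle 10: W2.I2
cycle 11: W3.I2
cycle 12: W2.I3
cycle 13: W3.I3
cycle 14: W1.I3

Answer: 15 cycles, utilization 1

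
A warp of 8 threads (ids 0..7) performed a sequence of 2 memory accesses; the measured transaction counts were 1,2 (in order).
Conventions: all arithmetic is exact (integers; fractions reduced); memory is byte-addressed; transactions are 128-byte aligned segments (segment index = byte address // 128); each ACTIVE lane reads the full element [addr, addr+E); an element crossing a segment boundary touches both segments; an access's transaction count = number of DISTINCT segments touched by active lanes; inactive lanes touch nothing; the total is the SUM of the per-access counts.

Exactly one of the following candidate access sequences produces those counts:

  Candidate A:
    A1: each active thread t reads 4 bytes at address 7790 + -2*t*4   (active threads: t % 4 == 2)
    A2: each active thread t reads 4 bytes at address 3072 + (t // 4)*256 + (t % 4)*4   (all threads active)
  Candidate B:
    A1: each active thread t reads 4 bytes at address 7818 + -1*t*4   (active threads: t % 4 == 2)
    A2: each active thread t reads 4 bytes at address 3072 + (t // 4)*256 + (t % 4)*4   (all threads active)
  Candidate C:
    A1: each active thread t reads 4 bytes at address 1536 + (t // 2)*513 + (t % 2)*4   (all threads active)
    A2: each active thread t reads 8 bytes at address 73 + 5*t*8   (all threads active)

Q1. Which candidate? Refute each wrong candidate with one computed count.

B: A1 gives 2 transactions, not 1
C: A1 gives 4 transactions, not 1
A: all counts match (1,2)

Answer: A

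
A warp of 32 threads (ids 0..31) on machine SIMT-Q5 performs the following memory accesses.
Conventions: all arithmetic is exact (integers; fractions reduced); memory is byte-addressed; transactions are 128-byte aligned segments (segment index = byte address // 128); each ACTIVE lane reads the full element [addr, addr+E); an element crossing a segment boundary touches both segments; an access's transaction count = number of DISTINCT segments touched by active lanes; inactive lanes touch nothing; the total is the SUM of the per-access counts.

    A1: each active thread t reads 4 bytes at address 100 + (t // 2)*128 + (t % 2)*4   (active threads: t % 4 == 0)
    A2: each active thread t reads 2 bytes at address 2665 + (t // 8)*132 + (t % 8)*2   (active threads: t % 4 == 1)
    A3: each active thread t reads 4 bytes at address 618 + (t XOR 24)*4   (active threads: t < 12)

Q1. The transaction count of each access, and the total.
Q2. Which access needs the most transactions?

A1: 8 transactions
A2: 5 transactions
A3: 1 transaction

Answer: 8,5,1; total 14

Answer: A1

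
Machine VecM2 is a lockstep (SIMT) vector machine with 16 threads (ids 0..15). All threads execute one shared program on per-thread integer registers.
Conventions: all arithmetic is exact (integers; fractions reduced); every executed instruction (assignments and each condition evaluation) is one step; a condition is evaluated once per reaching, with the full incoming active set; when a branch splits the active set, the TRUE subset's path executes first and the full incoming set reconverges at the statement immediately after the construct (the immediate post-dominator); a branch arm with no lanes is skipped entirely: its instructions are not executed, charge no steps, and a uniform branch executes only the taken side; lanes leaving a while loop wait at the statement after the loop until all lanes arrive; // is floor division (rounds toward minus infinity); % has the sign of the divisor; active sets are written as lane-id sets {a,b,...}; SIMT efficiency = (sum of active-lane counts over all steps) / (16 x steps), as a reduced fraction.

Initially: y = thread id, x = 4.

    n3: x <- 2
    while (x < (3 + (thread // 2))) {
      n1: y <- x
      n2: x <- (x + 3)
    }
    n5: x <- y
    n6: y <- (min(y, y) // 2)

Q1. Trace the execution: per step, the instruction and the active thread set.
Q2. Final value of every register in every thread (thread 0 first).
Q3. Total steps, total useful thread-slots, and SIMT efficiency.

step 0: x <- 2                       {0,1,2,3,4,5,6,7,8,9,10,11,12,13,14,15}
step 1: eval (x < (3 + (thread // 2))) {0,1,2,3,4,5,6,7,8,9,10,11,12,13,14,15}
step 2: y <- x                       {0,1,2,3,4,5,6,7,8,9,10,11,12,13,14,15}
step 3: x <- (x + 3)                 {0,1,2,3,4,5,6,7,8,9,10,11,12,13,14,15}
step 4: eval (x < (3 + (thread // 2))) {0,1,2,3,4,5,6,7,8,9,10,11,12,13,14,15}
step 5: y <- x                       {6,7,8,9,10,11,12,13,14,15}
step 6: x <- (x + 3)                 {6,7,8,9,10,11,12,13,14,15}
step 7: eval (x < (3 + (thread // 2))) {6,7,8,9,10,11,12,13,14,15}
step 8: y <- x                       {12,13,14,15}
step 9: x <- (x + 3)                 {12,13,14,15}
step 10: eval (x < (3 + (thread // 2))) {12,13,14,15}
step 11: x <- y                       {0,1,2,3,4,5,6,7,8,9,10,11,12,13,14,15}
step 12: y <- (min(y, y) // 2)        {0,1,2,3,4,5,6,7,8,9,10,11,12,13,14,15}

Answer: 13 steps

y: 1,1,1,1,1,1,2,2,2,2,2,2,4,4,4,4
x: 2,2,2,2,2,2,5,5,5,5,5,5,8,8,8,8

steps = 13; useful = 154; efficiency = 154/208 = 77/104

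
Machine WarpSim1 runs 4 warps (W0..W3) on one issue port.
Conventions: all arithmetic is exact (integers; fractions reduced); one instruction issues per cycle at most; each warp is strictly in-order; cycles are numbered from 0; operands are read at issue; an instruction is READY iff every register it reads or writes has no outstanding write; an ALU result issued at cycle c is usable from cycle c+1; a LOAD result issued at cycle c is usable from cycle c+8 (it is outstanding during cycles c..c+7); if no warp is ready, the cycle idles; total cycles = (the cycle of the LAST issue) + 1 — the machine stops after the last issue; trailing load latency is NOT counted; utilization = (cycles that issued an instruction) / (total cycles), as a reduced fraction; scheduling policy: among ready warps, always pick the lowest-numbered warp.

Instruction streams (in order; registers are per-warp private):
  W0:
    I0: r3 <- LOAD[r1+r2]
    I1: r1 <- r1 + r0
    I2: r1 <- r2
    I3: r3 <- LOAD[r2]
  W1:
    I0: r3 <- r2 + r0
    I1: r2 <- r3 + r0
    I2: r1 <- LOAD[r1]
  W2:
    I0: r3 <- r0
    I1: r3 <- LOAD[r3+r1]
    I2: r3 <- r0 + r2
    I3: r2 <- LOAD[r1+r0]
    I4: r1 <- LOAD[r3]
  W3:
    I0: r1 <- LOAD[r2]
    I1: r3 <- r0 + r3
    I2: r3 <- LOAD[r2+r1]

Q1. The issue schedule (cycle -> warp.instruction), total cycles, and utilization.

cycle 0: W0.I0
cycle 1: W0.I1
cycle 2: W0.I2
cycle 3: W1.I0
cycle 4: W1.I1
cycle 5: W1.I2
cycle 6: W2.I0
cycle 7: W2.I1
cycle 8: W0.I3
cycle 9: W3.I0
cycle 10: W3.I1
cycle 11: idle
cycle 12: idle
cycle 13: idle
cycle 14: idle
cycle 15: W2.I2
cycle 16: W2.I3
cycle 17: W2.I4
cycle 18: W3.I2

Answer: 19 cycles, utilization 15/19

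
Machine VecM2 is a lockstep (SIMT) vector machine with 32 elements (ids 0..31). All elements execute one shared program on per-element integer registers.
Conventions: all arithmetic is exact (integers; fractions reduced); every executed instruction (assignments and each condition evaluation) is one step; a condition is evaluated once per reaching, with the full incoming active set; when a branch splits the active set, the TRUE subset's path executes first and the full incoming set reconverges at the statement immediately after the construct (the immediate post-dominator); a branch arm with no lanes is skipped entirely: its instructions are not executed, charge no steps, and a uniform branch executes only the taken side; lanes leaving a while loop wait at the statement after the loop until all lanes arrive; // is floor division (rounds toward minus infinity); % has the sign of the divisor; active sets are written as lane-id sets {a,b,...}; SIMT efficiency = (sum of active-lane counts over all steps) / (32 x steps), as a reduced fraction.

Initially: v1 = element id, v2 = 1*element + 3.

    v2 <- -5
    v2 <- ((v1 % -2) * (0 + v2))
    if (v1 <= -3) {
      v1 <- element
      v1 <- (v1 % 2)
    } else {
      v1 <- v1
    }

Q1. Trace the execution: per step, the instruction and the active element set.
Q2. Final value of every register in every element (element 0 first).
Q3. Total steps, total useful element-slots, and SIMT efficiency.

step 0: v2 <- -5                     {0,1,2,3,4,5,6,7,8,9,10,11,12,13,14,15,16,17,18,19,20,21,22,23,24,25,26,27,28,29,30,31}
step 1: v2 <- ((v1 % -2) * (0 + v2)) {0,1,2,3,4,5,6,7,8,9,10,11,12,13,14,15,16,17,18,19,20,21,22,23,24,25,26,27,28,29,30,31}
step 2: eval (v1 <= -3)              {0,1,2,3,4,5,6,7,8,9,10,11,12,13,14,15,16,17,18,19,20,21,22,23,24,25,26,27,28,29,30,31}
step 3: v1 <- v1                     {0,1,2,3,4,5,6,7,8,9,10,11,12,13,14,15,16,17,18,19,20,21,22,23,24,25,26,27,28,29,30,31}

Answer: 4 steps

v1: 0,1,2,3,4,5,6,7,8,9,10,11,12,13,14,15,16,17,18,19,20,21,22,23,24,25,26,27,28,29,30,31
v2: 0,5,0,5,0,5,0,5,0,5,0,5,0,5,0,5,0,5,0,5,0,5,0,5,0,5,0,5,0,5,0,5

steps = 4; useful = 128; efficiency = 128/128 = 1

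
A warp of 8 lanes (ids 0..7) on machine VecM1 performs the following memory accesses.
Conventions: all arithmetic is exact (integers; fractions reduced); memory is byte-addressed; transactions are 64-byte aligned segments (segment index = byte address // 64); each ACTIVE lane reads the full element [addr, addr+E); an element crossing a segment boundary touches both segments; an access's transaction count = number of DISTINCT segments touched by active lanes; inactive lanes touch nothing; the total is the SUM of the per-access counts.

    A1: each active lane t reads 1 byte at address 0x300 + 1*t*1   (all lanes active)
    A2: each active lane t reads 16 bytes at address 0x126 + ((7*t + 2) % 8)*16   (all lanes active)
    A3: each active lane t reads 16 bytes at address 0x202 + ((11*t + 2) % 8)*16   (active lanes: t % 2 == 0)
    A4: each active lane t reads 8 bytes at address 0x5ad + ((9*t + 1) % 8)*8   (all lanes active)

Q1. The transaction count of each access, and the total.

A1: 1 transaction
A2: 3 transactions
A3: 2 transactions
A4: 2 transactions

Answer: 1,3,2,2; total 8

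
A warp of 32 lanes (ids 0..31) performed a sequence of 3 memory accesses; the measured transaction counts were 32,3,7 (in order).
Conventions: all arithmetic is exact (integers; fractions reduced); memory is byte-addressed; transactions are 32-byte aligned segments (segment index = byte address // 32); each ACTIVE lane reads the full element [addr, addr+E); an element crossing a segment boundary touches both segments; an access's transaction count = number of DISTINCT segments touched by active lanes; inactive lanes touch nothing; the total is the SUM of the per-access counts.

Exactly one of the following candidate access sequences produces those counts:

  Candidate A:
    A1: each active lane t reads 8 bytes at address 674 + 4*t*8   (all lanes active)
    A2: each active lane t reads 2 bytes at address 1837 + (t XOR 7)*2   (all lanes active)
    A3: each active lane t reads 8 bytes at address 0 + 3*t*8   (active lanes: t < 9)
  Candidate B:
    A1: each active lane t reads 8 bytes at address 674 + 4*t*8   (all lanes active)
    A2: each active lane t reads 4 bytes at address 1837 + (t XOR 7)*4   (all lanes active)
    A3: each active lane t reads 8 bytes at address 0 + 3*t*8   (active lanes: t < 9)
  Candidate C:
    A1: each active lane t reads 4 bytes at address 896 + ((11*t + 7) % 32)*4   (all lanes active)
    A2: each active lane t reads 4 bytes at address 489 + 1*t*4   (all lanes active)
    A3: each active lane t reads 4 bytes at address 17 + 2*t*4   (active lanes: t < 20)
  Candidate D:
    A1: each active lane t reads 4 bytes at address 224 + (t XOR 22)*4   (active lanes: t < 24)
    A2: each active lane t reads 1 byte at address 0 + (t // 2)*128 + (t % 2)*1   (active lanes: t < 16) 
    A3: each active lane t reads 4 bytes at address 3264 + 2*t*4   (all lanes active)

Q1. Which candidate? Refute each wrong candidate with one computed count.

B: A2 gives 5 transactions, not 3
C: A1 gives 4 transactions, not 32
D: A1 gives 3 transactions, not 32
A: all counts match (32,3,7)

Answer: A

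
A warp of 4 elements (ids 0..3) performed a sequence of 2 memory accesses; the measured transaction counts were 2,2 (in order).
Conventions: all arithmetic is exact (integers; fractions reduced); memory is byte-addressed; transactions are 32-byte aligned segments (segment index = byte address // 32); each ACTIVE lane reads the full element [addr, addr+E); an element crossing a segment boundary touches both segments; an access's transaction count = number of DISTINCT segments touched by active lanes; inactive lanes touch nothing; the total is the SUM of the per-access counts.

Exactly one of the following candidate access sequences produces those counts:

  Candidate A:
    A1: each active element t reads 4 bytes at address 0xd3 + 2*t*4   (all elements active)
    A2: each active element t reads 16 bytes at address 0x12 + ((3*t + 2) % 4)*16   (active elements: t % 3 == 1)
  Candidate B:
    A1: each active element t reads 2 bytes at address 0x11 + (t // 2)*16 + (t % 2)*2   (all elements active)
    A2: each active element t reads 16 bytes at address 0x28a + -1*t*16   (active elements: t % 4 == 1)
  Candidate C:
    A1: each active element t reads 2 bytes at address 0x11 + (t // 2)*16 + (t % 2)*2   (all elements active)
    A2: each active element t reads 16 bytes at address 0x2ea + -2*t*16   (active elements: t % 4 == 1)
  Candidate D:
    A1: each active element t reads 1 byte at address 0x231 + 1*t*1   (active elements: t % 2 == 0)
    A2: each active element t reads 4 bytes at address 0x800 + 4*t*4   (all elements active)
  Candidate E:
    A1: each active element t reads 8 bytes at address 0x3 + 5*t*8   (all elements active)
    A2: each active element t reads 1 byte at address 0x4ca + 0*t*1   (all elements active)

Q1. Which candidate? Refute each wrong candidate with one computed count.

A: A2 gives 1 transaction, not 2
C: A2 gives 1 transaction, not 2
D: A1 gives 1 transaction, not 2
E: A1 gives 5 transactions, not 2
B: all counts match (2,2)

Answer: B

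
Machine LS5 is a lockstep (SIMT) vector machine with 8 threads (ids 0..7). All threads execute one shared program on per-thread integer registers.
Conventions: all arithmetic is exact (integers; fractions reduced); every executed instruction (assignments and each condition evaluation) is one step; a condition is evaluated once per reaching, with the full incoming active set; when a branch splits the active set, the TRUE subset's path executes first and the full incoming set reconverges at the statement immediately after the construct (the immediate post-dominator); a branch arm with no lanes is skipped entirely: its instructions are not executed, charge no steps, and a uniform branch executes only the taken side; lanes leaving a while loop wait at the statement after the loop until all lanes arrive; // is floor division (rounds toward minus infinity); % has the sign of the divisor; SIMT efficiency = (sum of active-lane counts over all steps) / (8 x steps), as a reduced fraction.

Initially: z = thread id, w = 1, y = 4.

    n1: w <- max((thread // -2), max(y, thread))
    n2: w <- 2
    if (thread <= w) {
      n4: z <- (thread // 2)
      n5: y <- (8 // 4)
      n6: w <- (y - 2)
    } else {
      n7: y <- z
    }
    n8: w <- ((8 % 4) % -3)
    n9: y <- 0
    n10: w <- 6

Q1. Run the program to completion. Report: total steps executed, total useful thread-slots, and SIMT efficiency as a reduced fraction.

Answer: 10 steps, 62 useful, 31/40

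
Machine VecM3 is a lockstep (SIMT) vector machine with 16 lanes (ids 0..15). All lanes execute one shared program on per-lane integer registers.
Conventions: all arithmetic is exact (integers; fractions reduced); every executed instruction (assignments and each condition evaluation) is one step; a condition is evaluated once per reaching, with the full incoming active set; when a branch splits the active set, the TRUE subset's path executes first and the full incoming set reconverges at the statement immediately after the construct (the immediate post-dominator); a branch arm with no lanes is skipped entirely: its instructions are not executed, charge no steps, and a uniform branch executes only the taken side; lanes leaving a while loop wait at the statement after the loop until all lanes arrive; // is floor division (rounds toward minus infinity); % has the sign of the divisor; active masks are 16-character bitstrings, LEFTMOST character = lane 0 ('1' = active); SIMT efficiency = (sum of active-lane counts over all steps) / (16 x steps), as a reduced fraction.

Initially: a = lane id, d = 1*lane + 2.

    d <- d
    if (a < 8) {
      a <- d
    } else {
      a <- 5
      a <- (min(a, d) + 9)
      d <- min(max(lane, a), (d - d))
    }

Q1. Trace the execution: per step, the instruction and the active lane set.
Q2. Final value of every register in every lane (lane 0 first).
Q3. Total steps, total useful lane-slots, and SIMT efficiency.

step 0: d <- d                       1111111111111111
step 1: eval (a < 8)                 1111111111111111
step 2: a <- d                       1111111100000000
step 3: a <- 5                       0000000011111111
step 4: a <- (min(a, d) + 9)         0000000011111111
step 5: d <- min(max(lane, a), (d - d)) 0000000011111111

Answer: 6 steps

a: 2,3,4,5,6,7,8,9,14,14,14,14,14,14,14,14
d: 2,3,4,5,6,7,8,9,0,0,0,0,0,0,0,0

steps = 6; useful = 64; efficiency = 64/96 = 2/3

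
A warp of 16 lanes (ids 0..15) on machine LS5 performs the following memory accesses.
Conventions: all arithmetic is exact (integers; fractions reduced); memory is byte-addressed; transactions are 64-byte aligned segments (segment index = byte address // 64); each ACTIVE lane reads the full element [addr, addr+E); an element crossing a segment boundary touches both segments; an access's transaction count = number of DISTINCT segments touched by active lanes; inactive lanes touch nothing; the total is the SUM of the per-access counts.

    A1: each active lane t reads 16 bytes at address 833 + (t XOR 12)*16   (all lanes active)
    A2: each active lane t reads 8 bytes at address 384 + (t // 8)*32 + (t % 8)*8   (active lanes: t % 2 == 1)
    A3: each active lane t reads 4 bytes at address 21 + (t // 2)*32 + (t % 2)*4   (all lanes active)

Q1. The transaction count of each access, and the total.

A1: 5 transactions
A2: 2 transactions
A3: 4 transactions

Answer: 5,2,4; total 11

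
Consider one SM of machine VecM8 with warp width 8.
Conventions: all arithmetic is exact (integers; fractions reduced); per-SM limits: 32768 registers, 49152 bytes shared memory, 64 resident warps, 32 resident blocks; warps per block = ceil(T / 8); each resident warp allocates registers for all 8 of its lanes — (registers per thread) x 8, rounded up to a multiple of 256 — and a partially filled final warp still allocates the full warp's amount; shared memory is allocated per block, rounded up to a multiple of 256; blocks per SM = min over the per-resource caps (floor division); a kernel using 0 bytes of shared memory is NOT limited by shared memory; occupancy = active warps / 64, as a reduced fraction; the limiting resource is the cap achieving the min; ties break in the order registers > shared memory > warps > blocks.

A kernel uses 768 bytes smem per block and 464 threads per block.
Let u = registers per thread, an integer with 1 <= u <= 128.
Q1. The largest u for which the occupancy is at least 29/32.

Answer: u = 64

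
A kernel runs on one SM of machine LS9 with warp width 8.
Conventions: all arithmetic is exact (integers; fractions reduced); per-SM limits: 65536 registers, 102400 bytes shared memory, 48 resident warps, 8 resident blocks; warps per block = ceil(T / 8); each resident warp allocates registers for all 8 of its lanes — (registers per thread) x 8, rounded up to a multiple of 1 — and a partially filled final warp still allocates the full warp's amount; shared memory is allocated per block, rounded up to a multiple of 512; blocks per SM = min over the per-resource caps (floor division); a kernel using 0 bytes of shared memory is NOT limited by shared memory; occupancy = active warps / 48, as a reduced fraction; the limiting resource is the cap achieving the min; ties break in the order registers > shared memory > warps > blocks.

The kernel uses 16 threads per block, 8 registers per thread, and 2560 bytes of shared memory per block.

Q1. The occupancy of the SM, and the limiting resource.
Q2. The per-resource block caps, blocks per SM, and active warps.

Answer: occupancy 1/3, limited by blocks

registers: 512 blocks
shared memory: 40 blocks
warps: 24 blocks
blocks: 8 blocks

Answer: 8 blocks, 16 active warps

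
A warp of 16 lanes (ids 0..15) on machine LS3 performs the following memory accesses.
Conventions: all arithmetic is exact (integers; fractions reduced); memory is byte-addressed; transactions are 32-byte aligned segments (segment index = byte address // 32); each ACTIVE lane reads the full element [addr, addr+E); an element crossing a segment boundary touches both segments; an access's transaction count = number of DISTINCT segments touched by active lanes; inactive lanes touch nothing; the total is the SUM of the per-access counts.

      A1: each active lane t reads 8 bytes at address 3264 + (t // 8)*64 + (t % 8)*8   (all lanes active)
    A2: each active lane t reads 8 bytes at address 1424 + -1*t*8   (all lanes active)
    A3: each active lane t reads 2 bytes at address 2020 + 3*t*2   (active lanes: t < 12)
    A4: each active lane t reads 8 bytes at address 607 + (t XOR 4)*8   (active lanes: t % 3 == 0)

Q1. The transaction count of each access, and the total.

A1: 4 transactions
A2: 5 transactions
A3: 3 transactions
A4: 4 transactions

Answer: 4,5,3,4; total 16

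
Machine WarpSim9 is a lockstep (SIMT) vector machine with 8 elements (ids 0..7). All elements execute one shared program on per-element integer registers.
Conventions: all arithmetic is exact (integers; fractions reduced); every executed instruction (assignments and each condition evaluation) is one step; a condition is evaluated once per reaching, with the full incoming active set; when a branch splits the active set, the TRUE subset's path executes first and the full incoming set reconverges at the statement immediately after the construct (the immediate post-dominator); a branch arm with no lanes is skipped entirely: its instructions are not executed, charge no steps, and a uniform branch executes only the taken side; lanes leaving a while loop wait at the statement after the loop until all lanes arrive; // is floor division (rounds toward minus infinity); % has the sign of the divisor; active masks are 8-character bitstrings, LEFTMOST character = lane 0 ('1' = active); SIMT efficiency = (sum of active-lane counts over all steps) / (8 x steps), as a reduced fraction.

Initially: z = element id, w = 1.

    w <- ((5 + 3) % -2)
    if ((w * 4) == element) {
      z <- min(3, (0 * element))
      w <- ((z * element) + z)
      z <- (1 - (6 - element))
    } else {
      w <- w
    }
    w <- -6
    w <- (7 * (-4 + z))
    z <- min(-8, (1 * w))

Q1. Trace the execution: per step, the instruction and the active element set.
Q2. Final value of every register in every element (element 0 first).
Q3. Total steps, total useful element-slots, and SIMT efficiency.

step 0: w <- ((5 + 3) % -2)          11111111
step 1: eval ((w * 4) == element)    11111111
step 2: z <- min(3, (0 * element))   10000000
step 3: w <- ((z * element) + z)     10000000
step 4: z <- (1 - (6 - element))     10000000
step 5: w <- w                       01111111
step 6: w <- -6                      11111111
step 7: w <- (7 * (-4 + z))          11111111
step 8: z <- min(-8, (1 * w))        11111111

Answer: 9 steps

z: -63,-21,-14,-8,-8,-8,-8,-8
w: -63,-21,-14,-7,0,7,14,21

steps = 9; useful = 50; efficiency = 50/72 = 25/36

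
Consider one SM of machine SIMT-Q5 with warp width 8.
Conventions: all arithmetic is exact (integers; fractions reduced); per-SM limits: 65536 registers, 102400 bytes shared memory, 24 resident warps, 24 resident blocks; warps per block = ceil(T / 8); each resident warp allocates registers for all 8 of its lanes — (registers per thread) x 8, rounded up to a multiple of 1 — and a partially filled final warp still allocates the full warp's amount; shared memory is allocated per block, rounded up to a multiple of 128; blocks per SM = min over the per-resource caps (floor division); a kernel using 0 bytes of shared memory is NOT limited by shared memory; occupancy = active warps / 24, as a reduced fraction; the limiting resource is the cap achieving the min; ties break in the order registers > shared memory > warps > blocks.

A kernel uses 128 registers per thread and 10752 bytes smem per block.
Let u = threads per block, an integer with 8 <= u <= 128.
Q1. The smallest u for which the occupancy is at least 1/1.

Answer: u = 17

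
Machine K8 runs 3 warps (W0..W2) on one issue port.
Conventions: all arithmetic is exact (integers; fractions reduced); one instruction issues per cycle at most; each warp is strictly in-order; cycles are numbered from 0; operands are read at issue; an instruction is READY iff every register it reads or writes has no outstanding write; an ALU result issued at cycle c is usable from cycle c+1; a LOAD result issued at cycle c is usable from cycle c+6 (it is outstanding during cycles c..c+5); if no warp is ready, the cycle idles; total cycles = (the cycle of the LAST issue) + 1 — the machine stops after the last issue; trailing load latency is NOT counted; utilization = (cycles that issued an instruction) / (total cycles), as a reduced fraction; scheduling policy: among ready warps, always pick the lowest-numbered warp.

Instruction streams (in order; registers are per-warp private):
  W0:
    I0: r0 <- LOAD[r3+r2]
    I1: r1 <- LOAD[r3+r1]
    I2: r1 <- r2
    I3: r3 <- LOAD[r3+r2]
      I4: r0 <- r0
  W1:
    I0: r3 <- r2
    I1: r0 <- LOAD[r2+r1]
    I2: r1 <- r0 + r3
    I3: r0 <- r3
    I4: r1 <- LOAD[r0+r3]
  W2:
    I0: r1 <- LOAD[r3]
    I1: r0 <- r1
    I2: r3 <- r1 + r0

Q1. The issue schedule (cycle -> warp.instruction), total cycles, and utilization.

cycle 0: W0.I0
cycle 1: W0.I1
cycle 2: W1.I0
cycle 3: W1.I1
cycle 4: W2.I0
cycle 5: idle
cycle 6: idle
cycle 7: W0.I2
cycle 8: W0.I3
cycle 9: W0.I4
cycle 10: W1.I2
cycle 11: W1.I3
cycle 12: W1.I4
cycle 13: W2.I1
cycle 14: W2.I2

Answer: 15 cycles, utilization 13/15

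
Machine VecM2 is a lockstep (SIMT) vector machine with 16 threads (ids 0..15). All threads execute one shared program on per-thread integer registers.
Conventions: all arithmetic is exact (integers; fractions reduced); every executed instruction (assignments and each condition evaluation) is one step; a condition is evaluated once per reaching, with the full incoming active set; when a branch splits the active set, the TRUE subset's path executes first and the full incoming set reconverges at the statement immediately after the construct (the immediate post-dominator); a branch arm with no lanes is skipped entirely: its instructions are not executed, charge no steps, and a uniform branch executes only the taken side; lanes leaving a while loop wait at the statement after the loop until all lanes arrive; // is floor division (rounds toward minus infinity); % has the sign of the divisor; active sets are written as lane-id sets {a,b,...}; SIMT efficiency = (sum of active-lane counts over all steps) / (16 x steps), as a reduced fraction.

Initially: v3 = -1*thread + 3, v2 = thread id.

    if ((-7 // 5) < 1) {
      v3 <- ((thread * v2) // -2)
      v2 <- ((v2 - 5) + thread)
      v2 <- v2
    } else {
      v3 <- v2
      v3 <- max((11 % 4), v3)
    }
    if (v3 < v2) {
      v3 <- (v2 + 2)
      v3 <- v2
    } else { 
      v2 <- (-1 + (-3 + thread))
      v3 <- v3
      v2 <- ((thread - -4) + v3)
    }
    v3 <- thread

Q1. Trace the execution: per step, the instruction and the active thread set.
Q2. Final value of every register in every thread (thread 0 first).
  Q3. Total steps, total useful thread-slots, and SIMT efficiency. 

step 0: eval ((-7 // 5) < 1)         {0,1,2,3,4,5,6,7,8,9,10,11,12,13,14,15}
step 1: v3 <- ((thread * v2) // -2)  {0,1,2,3,4,5,6,7,8,9,10,11,12,13,14,15}
step 2: v2 <- ((v2 - 5) + thread)    {0,1,2,3,4,5,6,7,8,9,10,11,12,13,14,15}
step 3: v2 <- v2                     {0,1,2,3,4,5,6,7,8,9,10,11,12,13,14,15}
step 4: eval (v3 < v2)               {0,1,2,3,4,5,6,7,8,9,10,11,12,13,14,15}
step 5: v3 <- (v2 + 2)               {2,3,4,5,6,7,8,9,10,11,12,13,14,15}
step 6: v3 <- v2                     {2,3,4,5,6,7,8,9,10,11,12,13,14,15}
step 7: v2 <- (-1 + (-3 + thread))   {0,1}
step 8: v3 <- v3                     {0,1}
step 9: v2 <- ((thread - -4) + v3)   {0,1}
step 10: v3 <- thread                 {0,1,2,3,4,5,6,7,8,9,10,11,12,13,14,15}

Answer: 11 steps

v3: 0,1,2,3,4,5,6,7,8,9,10,11,12,13,14,15
v2: 4,4,-1,1,3,5,7,9,11,13,15,17,19,21,23,25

steps = 11; useful = 130; efficiency = 130/176 = 65/88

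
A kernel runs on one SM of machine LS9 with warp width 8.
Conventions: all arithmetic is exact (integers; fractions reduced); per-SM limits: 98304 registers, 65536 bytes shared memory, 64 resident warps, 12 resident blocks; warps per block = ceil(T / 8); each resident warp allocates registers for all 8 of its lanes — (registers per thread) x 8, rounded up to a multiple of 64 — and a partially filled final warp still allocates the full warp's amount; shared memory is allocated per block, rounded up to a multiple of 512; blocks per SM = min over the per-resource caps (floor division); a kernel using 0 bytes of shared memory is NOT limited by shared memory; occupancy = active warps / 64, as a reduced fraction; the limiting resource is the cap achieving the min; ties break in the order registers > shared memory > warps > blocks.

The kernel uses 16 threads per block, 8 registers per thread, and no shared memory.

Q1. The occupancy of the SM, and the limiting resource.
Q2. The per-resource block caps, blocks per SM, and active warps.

Answer: occupancy 3/8, limited by blocks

registers: 768 blocks
shared memory: no limit (kernel uses none)
warps: 32 blocks
blocks: 12 blocks

Answer: 12 blocks, 24 active warps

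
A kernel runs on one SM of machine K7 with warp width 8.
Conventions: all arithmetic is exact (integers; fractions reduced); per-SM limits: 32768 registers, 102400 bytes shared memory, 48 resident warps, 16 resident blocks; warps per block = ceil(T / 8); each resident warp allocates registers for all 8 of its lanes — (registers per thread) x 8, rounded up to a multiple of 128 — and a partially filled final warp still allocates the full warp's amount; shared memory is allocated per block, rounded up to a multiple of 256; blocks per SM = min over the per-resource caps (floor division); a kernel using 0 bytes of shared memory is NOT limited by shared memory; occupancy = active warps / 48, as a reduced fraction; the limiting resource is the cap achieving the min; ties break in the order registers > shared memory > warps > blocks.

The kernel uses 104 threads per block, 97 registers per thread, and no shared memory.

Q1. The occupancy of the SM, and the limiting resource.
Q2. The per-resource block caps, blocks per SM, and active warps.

Answer: occupancy 13/24, limited by registers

registers: 2 blocks
shared memory: no limit (kernel uses none)
warps: 3 blocks
blocks: 16 blocks

Answer: 2 blocks, 26 active warps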